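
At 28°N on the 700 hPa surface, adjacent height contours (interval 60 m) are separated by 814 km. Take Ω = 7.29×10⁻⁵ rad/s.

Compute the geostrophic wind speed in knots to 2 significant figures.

Coriolis parameter at 28°N:
f = 2Ω sin φ = 2 × 7.29×10⁻⁵ × sin 28° = 6.84×10⁻⁵ s⁻¹
Height gradient: |∂Z/∂n| = 60 m / 814000 m = 7.37×10⁻⁵
On a pressure surface, geostrophic balance gives V_g = (g/f)|∂Z/∂n|:
V_g = 9.81 × 7.37×10⁻⁵ / 6.84×10⁻⁵ = 10.6 m/s
Converting: 10.6 m/s × 1.944 = 21 knots

21 knots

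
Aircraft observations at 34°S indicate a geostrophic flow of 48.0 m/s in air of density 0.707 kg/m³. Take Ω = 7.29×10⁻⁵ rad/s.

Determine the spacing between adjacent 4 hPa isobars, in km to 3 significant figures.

Coriolis parameter at 34°S:
f = 2Ω sin φ = 2 × 7.29×10⁻⁵ × sin 34° = 8.15×10⁻⁵ s⁻¹
Geostrophic balance rearranged: |∂P/∂n| = f ρ V_g
|∂P/∂n| = 8.15×10⁻⁵ × 0.707 × 48.0 = 2.77×10⁻³ Pa/m
Isobar spacing: Δn = ΔP/|∂P/∂n| = 400 Pa / 2.77×10⁻³ Pa/m = 144571 m ≈ 145 km

145 km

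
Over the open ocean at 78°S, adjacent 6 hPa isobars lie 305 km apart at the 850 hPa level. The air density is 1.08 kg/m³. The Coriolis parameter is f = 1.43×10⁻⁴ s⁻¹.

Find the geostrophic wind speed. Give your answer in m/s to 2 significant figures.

13 m/s

Pressure gradient: |∂P/∂n| = 600 Pa / 305000 m = 1.97×10⁻³ Pa/m
Geostrophic balance (pressure-gradient force = Coriolis force):
V_g = (1/(fρ)) |∂P/∂n| = 1.97×10⁻³ / (1.43×10⁻⁴ × 1.08) = 12.7 m/s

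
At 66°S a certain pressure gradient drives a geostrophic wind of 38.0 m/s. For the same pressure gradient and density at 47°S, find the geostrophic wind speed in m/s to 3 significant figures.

With the same pressure gradient and density, V_g ∝ 1/f ∝ 1/sin φ.
V₂ = V₁ · sin φ₁ / sin φ₂ = 38.0 × sin 66° / sin 47°
V₂ = 38.0 × 0.9135/0.7314 = 47.5 m/s

47.5 m/s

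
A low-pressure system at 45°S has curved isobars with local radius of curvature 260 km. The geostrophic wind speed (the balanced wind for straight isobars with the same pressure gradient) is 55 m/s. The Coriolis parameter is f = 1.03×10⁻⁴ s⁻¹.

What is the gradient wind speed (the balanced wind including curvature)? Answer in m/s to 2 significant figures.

Around a low, centrifugal force acts outward with Coriolis, so pressure-gradient force balances both:
(1/ρ)|∂P/∂n| = fV + V²/R  →  V² + fR·V − fR·V_g = 0
With fR = 1.03×10⁻⁴ × 260×10³ m = 26.8 m/s:
V = [−fR + √((fR)² + 4 fR V_g)]/2 = [−26.8 + √(26.8² + 4×26.8×55)]/2 = 27.3 m/s
Subgeostrophic (V < V_g = 55 m/s), as expected around a low.

27 m/s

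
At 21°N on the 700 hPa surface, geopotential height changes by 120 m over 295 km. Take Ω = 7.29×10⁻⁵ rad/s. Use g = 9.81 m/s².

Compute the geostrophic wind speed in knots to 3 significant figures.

Coriolis parameter at 21°N:
f = 2Ω sin φ = 2 × 7.29×10⁻⁵ × sin 21° = 5.23×10⁻⁵ s⁻¹
Height gradient: |∂Z/∂n| = 120 m / 295000 m = 4.07×10⁻⁴
On a pressure surface, geostrophic balance gives V_g = (g/f)|∂Z/∂n|:
V_g = 9.81 × 4.07×10⁻⁴ / 5.23×10⁻⁵ = 76.4 m/s
Converting: 76.4 m/s × 1.944 = 148 knots

148 knots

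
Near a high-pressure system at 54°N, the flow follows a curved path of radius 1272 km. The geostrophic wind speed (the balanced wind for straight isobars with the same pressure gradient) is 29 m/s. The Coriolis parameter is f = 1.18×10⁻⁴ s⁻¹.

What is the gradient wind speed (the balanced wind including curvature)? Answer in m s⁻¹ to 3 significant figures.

Around a high, pressure-gradient force acts outward with centrifugal, so Coriolis balances both:
fV = (1/ρ)|∂P/∂n| + V²/R  →  V² − fR·V + fR·V_g = 0
With fR = 1.18×10⁻⁴ × 1272×10³ m = 150 m/s:
V = [fR − √((fR)² − 4 fR V_g)]/2 = [150 − √(150² − 4×150×29)]/2 = 39.3 m/s
Supergeostrophic (V > V_g = 29 m/s), as expected around a high.

39.3 m s⁻¹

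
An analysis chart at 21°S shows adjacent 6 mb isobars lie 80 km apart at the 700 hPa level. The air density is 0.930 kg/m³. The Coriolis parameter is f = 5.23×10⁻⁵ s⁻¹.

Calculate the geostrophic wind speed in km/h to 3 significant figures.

555 km/h

Pressure gradient: |∂P/∂n| = 600 Pa / 80000 m = 7.50×10⁻³ Pa/m
Geostrophic balance (pressure-gradient force = Coriolis force):
V_g = (1/(fρ)) |∂P/∂n| = 7.50×10⁻³ / (5.23×10⁻⁵ × 0.930) = 154 m/s
Converting: 154 m/s × 3.6 = 555 km/h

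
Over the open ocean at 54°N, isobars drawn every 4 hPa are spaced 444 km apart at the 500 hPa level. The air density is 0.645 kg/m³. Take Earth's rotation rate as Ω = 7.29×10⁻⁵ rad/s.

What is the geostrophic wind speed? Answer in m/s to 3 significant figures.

11.8 m/s

Coriolis parameter at 54°N:
f = 2Ω sin φ = 2 × 7.29×10⁻⁵ × sin 54° = 1.18×10⁻⁴ s⁻¹
Pressure gradient: |∂P/∂n| = 400 Pa / 444000 m = 9.01×10⁻⁴ Pa/m
Geostrophic balance (pressure-gradient force = Coriolis force):
V_g = (1/(fρ)) |∂P/∂n| = 9.01×10⁻⁴ / (1.18×10⁻⁴ × 0.645) = 11.8 m/s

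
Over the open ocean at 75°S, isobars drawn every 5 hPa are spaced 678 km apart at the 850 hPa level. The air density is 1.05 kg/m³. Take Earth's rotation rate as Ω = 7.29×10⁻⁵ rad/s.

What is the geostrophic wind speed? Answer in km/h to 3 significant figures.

18.0 km/h

Coriolis parameter at 75°S:
f = 2Ω sin φ = 2 × 7.29×10⁻⁵ × sin 75° = 1.41×10⁻⁴ s⁻¹
Pressure gradient: |∂P/∂n| = 500 Pa / 678000 m = 7.37×10⁻⁴ Pa/m
Geostrophic balance (pressure-gradient force = Coriolis force):
V_g = (1/(fρ)) |∂P/∂n| = 7.37×10⁻⁴ / (1.41×10⁻⁴ × 1.05) = 4.99 m/s
Converting: 4.99 m/s × 3.6 = 18.0 km/h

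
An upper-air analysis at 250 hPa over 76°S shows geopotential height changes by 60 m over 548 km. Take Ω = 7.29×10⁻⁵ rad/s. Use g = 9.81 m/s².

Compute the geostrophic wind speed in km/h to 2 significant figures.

Coriolis parameter at 76°S:
f = 2Ω sin φ = 2 × 7.29×10⁻⁵ × sin 76° = 1.41×10⁻⁴ s⁻¹
Height gradient: |∂Z/∂n| = 60 m / 548000 m = 1.09×10⁻⁴
On a pressure surface, geostrophic balance gives V_g = (g/f)|∂Z/∂n|:
V_g = 9.81 × 1.09×10⁻⁴ / 1.41×10⁻⁴ = 7.59 m/s
Converting: 7.59 m/s × 3.6 = 27 km/h

27 km/h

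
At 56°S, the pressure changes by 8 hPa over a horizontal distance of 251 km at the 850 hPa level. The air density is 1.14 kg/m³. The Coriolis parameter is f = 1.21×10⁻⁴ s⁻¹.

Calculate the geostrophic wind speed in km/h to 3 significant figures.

Pressure gradient: |∂P/∂n| = 800 Pa / 251000 m = 3.19×10⁻³ Pa/m
Geostrophic balance (pressure-gradient force = Coriolis force):
V_g = (1/(fρ)) |∂P/∂n| = 3.19×10⁻³ / (1.21×10⁻⁴ × 1.14) = 23.1 m/s
Converting: 23.1 m/s × 3.6 = 83.2 km/h

83.2 km/h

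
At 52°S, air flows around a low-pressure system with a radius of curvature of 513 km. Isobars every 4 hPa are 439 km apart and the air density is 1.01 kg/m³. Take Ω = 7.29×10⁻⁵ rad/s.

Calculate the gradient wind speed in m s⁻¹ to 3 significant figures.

Coriolis parameter at 52°S:
f = 2Ω sin φ = 2 × 7.29×10⁻⁵ × sin 52° = 1.15×10⁻⁴ s⁻¹
Pressure gradient: |∂P/∂n| = 400 Pa / 439000 m = 9.11×10⁻⁴ Pa/m
Geostrophic speed: V_g = |∂P/∂n|/(fρ) = 9.11×10⁻⁴/(1.15×10⁻⁴ × 1.01) = 7.85 m/s
Around a low, centrifugal force acts outward with Coriolis, so pressure-gradient force balances both:
(1/ρ)|∂P/∂n| = fV + V²/R  →  V² + fR·V − fR·V_g = 0
With fR = 1.15×10⁻⁴ × 513×10³ m = 58.9 m/s:
V = [−fR + √((fR)² + 4 fR V_g)]/2 = [−58.9 + √(58.9² + 4×58.9×7.85)]/2 = 7.02 m/s
Subgeostrophic (V < V_g = 7.85 m/s), as expected around a low.

7.02 m s⁻¹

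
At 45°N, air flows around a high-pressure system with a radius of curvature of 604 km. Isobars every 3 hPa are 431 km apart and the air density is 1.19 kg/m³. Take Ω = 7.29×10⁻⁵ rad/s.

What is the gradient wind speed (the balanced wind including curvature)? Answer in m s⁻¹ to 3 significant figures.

Coriolis parameter at 45°N:
f = 2Ω sin φ = 2 × 7.29×10⁻⁵ × sin 45° = 1.03×10⁻⁴ s⁻¹
Pressure gradient: |∂P/∂n| = 300 Pa / 431000 m = 6.96×10⁻⁴ Pa/m
Geostrophic speed: V_g = |∂P/∂n|/(fρ) = 6.96×10⁻⁴/(1.03×10⁻⁴ × 1.19) = 5.67 m/s
Around a high, pressure-gradient force acts outward with centrifugal, so Coriolis balances both:
fV = (1/ρ)|∂P/∂n| + V²/R  →  V² − fR·V + fR·V_g = 0
With fR = 1.03×10⁻⁴ × 604×10³ m = 62.3 m/s:
V = [fR − √((fR)² − 4 fR V_g)]/2 = [62.3 − √(62.3² − 4×62.3×5.67)]/2 = 6.31 m/s
Supergeostrophic (V > V_g = 5.67 m/s), as expected around a high.

6.31 m s⁻¹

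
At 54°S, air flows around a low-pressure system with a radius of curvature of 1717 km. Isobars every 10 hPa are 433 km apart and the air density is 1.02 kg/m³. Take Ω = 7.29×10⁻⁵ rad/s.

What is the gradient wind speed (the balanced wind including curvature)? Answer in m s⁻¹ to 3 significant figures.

Coriolis parameter at 54°S:
f = 2Ω sin φ = 2 × 7.29×10⁻⁵ × sin 54° = 1.18×10⁻⁴ s⁻¹
Pressure gradient: |∂P/∂n| = 1000 Pa / 433000 m = 2.31×10⁻³ Pa/m
Geostrophic speed: V_g = |∂P/∂n|/(fρ) = 2.31×10⁻³/(1.18×10⁻⁴ × 1.02) = 19.2 m/s
Around a low, centrifugal force acts outward with Coriolis, so pressure-gradient force balances both:
(1/ρ)|∂P/∂n| = fV + V²/R  →  V² + fR·V − fR·V_g = 0
With fR = 1.18×10⁻⁴ × 1717×10³ m = 203 m/s:
V = [−fR + √((fR)² + 4 fR V_g)]/2 = [−203 + √(203² + 4×203×19.2)]/2 = 17.7 m/s
Subgeostrophic (V < V_g = 19.2 m/s), as expected around a low.

17.7 m s⁻¹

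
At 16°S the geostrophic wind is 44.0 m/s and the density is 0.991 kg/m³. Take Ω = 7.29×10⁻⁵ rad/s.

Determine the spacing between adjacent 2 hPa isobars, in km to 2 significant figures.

110 km

Coriolis parameter at 16°S:
f = 2Ω sin φ = 2 × 7.29×10⁻⁵ × sin 16° = 4.02×10⁻⁵ s⁻¹
Geostrophic balance rearranged: |∂P/∂n| = f ρ V_g
|∂P/∂n| = 4.02×10⁻⁵ × 0.991 × 44.0 = 1.75×10⁻³ Pa/m
Isobar spacing: Δn = ΔP/|∂P/∂n| = 200 Pa / 1.75×10⁻³ Pa/m = 114132 m ≈ 110 km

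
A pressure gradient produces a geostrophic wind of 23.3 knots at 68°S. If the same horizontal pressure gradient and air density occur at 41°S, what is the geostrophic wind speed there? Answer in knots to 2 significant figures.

33 knots

With the same pressure gradient and density, V_g ∝ 1/f ∝ 1/sin φ.
V₂ = V₁ · sin φ₁ / sin φ₂ = 23.3 × sin 68° / sin 41°
V₂ = 23.3 × 0.9272/0.6561 = 33 knots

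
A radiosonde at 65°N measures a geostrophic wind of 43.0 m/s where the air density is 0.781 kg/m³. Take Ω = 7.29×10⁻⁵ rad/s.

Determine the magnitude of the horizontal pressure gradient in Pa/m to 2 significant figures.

Coriolis parameter at 65°N:
f = 2Ω sin φ = 2 × 7.29×10⁻⁵ × sin 65° = 1.32×10⁻⁴ s⁻¹
Geostrophic balance rearranged: |∂P/∂n| = f ρ V_g
|∂P/∂n| = 1.32×10⁻⁴ × 0.781 × 43.0 = 4.44×10⁻³ Pa/m

4.4×10⁻³ Pa/m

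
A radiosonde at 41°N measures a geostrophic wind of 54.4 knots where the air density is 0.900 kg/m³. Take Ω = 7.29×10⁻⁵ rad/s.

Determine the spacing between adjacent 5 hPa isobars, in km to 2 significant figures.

210 km

Coriolis parameter at 41°N:
f = 2Ω sin φ = 2 × 7.29×10⁻⁵ × sin 41° = 9.57×10⁻⁵ s⁻¹
Wind speed in SI: 54.4 knots = 28.0 m/s
Geostrophic balance rearranged: |∂P/∂n| = f ρ V_g
|∂P/∂n| = 9.57×10⁻⁵ × 0.900 × 28.0 = 2.41×10⁻³ Pa/m
Isobar spacing: Δn = ΔP/|∂P/∂n| = 500 Pa / 2.41×10⁻³ Pa/m = 207534 m ≈ 210 km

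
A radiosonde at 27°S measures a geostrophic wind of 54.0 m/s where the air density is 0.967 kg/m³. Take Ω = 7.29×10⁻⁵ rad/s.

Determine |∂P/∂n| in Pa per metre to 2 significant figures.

Coriolis parameter at 27°S:
f = 2Ω sin φ = 2 × 7.29×10⁻⁵ × sin 27° = 6.62×10⁻⁵ s⁻¹
Geostrophic balance rearranged: |∂P/∂n| = f ρ V_g
|∂P/∂n| = 6.62×10⁻⁵ × 0.967 × 54.0 = 3.46×10⁻³ Pa/m

3.5×10⁻³ Pa/m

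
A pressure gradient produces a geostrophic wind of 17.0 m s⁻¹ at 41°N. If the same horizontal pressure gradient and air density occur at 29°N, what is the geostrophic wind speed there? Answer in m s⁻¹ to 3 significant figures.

With the same pressure gradient and density, V_g ∝ 1/f ∝ 1/sin φ.
V₂ = V₁ · sin φ₁ / sin φ₂ = 17.0 × sin 41° / sin 29°
V₂ = 17.0 × 0.6561/0.4848 = 23.0 m s⁻¹

23.0 m s⁻¹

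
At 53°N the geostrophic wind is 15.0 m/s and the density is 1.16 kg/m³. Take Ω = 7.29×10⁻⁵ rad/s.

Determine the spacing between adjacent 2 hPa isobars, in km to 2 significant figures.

99 km

Coriolis parameter at 53°N:
f = 2Ω sin φ = 2 × 7.29×10⁻⁵ × sin 53° = 1.16×10⁻⁴ s⁻¹
Geostrophic balance rearranged: |∂P/∂n| = f ρ V_g
|∂P/∂n| = 1.16×10⁻⁴ × 1.16 × 15.0 = 2.03×10⁻³ Pa/m
Isobar spacing: Δn = ΔP/|∂P/∂n| = 200 Pa / 2.03×10⁻³ Pa/m = 98713 m ≈ 99 km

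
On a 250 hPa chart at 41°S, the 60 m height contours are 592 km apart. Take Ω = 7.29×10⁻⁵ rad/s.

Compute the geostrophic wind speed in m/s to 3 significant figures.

Coriolis parameter at 41°S:
f = 2Ω sin φ = 2 × 7.29×10⁻⁵ × sin 41° = 9.57×10⁻⁵ s⁻¹
Height gradient: |∂Z/∂n| = 60 m / 592000 m = 1.01×10⁻⁴
On a pressure surface, geostrophic balance gives V_g = (g/f)|∂Z/∂n|:
V_g = 9.81 × 1.01×10⁻⁴ / 9.57×10⁻⁵ = 10.4 m/s

10.4 m/s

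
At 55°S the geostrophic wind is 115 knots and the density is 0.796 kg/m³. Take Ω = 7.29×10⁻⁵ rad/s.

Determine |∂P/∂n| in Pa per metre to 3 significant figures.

Coriolis parameter at 55°S:
f = 2Ω sin φ = 2 × 7.29×10⁻⁵ × sin 55° = 1.19×10⁻⁴ s⁻¹
Wind speed in SI: 115 knots = 59.2 m/s
Geostrophic balance rearranged: |∂P/∂n| = f ρ V_g
|∂P/∂n| = 1.19×10⁻⁴ × 0.796 × 59.2 = 5.62×10⁻³ Pa/m

5.62×10⁻³ Pa/m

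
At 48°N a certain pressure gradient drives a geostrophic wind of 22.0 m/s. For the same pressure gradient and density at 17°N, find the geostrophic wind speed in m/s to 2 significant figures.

With the same pressure gradient and density, V_g ∝ 1/f ∝ 1/sin φ.
V₂ = V₁ · sin φ₁ / sin φ₂ = 22.0 × sin 48° / sin 17°
V₂ = 22.0 × 0.7431/0.2924 = 56 m/s

56 m/s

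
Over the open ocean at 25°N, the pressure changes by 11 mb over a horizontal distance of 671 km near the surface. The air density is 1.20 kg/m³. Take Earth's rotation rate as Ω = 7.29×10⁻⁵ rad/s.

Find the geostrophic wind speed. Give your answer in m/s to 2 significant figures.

22 m/s

Coriolis parameter at 25°N:
f = 2Ω sin φ = 2 × 7.29×10⁻⁵ × sin 25° = 6.16×10⁻⁵ s⁻¹
Pressure gradient: |∂P/∂n| = 1100 Pa / 671000 m = 1.64×10⁻³ Pa/m
Geostrophic balance (pressure-gradient force = Coriolis force):
V_g = (1/(fρ)) |∂P/∂n| = 1.64×10⁻³ / (6.16×10⁻⁵ × 1.20) = 22.2 m/s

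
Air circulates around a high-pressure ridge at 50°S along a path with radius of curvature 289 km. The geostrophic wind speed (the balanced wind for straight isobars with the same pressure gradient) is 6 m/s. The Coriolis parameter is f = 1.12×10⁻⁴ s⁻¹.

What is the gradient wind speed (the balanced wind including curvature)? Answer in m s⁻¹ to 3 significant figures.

Around a high, pressure-gradient force acts outward with centrifugal, so Coriolis balances both:
fV = (1/ρ)|∂P/∂n| + V²/R  →  V² − fR·V + fR·V_g = 0
With fR = 1.12×10⁻⁴ × 289×10³ m = 32.4 m/s:
V = [fR − √((fR)² − 4 fR V_g)]/2 = [32.4 − √(32.4² − 4×32.4×6)]/2 = 7.96 m/s
Supergeostrophic (V > V_g = 6 m/s), as expected around a high.

7.96 m s⁻¹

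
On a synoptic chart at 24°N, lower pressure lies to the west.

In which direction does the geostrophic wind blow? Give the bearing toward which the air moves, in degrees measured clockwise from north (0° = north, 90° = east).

The pressure-gradient force points toward the west (bearing 270°).
Geostrophic balance: in the Northern Hemisphere the Coriolis force deflects motion to the right, so the geostrophic wind blows 90° to the right of the pressure-gradient force (low pressure on the left).
Rotating 270° by 90° clockwise gives 000° — the wind blows toward the north.

000°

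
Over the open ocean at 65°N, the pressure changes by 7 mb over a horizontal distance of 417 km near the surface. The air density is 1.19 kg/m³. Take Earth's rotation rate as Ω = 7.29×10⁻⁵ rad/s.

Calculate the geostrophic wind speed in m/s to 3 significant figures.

Coriolis parameter at 65°N:
f = 2Ω sin φ = 2 × 7.29×10⁻⁵ × sin 65° = 1.32×10⁻⁴ s⁻¹
Pressure gradient: |∂P/∂n| = 700 Pa / 417000 m = 1.68×10⁻³ Pa/m
Geostrophic balance (pressure-gradient force = Coriolis force):
V_g = (1/(fρ)) |∂P/∂n| = 1.68×10⁻³ / (1.32×10⁻⁴ × 1.19) = 10.7 m/s

10.7 m/s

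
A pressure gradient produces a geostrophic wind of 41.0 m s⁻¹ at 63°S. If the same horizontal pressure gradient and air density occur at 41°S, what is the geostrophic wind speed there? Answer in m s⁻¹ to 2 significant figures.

With the same pressure gradient and density, V_g ∝ 1/f ∝ 1/sin φ.
V₂ = V₁ · sin φ₁ / sin φ₂ = 41.0 × sin 63° / sin 41°
V₂ = 41.0 × 0.8910/0.6561 = 56 m s⁻¹

56 m s⁻¹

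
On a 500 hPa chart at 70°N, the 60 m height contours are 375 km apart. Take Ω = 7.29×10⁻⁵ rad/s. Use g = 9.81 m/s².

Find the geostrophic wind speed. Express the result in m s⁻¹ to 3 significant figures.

11.5 m s⁻¹

Coriolis parameter at 70°N:
f = 2Ω sin φ = 2 × 7.29×10⁻⁵ × sin 70° = 1.37×10⁻⁴ s⁻¹
Height gradient: |∂Z/∂n| = 60 m / 375000 m = 1.60×10⁻⁴
On a pressure surface, geostrophic balance gives V_g = (g/f)|∂Z/∂n|:
V_g = 9.81 × 1.60×10⁻⁴ / 1.37×10⁻⁴ = 11.5 m/s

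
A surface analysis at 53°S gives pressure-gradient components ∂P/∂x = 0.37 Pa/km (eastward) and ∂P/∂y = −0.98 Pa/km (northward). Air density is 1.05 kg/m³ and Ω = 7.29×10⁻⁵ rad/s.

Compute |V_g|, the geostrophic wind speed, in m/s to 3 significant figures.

Coriolis parameter at 53°S:
f = 2Ω sin φ = 2 × 7.29×10⁻⁵ × sin 53° = 1.16×10⁻⁴ s⁻¹
In the Southern Hemisphere f is negative: f = −1.16×10⁻⁴ s⁻¹.
Component geostrophic relations (x east, y north):
u_g = −(1/(fρ)) ∂P/∂y,  v_g = (1/(fρ)) ∂P/∂x
u_g = −(−0.98×10⁻³)/(−1.16×10⁻⁴ × 1.05) = −8.02 m/s;  v_g = (0.37×10⁻³)/(−1.16×10⁻⁴ × 1.05) = −3.03 m/s
|V_g| = √(u_g² + v_g²) = 8.57 m/s

8.57 m/s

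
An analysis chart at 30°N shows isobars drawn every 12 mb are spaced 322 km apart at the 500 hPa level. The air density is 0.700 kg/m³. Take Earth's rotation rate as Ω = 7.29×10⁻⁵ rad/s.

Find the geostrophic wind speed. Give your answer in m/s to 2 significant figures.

Coriolis parameter at 30°N:
f = 2Ω sin φ = 2 × 7.29×10⁻⁵ × sin 30° = 7.29×10⁻⁵ s⁻¹
Pressure gradient: |∂P/∂n| = 1200 Pa / 322000 m = 3.73×10⁻³ Pa/m
Geostrophic balance (pressure-gradient force = Coriolis force):
V_g = (1/(fρ)) |∂P/∂n| = 3.73×10⁻³ / (7.29×10⁻⁵ × 0.700) = 73.0 m/s

73 m/s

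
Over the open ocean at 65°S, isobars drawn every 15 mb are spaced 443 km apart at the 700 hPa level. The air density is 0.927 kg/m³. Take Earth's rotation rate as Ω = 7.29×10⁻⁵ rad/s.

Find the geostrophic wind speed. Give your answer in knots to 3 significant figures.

53.7 knots

Coriolis parameter at 65°S:
f = 2Ω sin φ = 2 × 7.29×10⁻⁵ × sin 65° = 1.32×10⁻⁴ s⁻¹
Pressure gradient: |∂P/∂n| = 1500 Pa / 443000 m = 3.39×10⁻³ Pa/m
Geostrophic balance (pressure-gradient force = Coriolis force):
V_g = (1/(fρ)) |∂P/∂n| = 3.39×10⁻³ / (1.32×10⁻⁴ × 0.927) = 27.6 m/s
Converting: 27.6 m/s × 1.944 = 53.7 knots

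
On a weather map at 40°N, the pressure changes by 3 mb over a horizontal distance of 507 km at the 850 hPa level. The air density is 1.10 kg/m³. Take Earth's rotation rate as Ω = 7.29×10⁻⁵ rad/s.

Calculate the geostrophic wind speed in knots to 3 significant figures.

Coriolis parameter at 40°N:
f = 2Ω sin φ = 2 × 7.29×10⁻⁵ × sin 40° = 9.37×10⁻⁵ s⁻¹
Pressure gradient: |∂P/∂n| = 300 Pa / 507000 m = 5.92×10⁻⁴ Pa/m
Geostrophic balance (pressure-gradient force = Coriolis force):
V_g = (1/(fρ)) |∂P/∂n| = 5.92×10⁻⁴ / (9.37×10⁻⁵ × 1.10) = 5.74 m/s
Converting: 5.74 m/s × 1.944 = 11.2 knots

11.2 knots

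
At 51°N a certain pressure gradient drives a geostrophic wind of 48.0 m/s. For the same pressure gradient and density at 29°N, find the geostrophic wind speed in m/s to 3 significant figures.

With the same pressure gradient and density, V_g ∝ 1/f ∝ 1/sin φ.
V₂ = V₁ · sin φ₁ / sin φ₂ = 48.0 × sin 51° / sin 29°
V₂ = 48.0 × 0.7771/0.4848 = 76.9 m/s

76.9 m/s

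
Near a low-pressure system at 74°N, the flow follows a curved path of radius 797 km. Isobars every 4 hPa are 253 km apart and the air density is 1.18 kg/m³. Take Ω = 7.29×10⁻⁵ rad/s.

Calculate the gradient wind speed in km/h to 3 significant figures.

Coriolis parameter at 74°N:
f = 2Ω sin φ = 2 × 7.29×10⁻⁵ × sin 74° = 1.40×10⁻⁴ s⁻¹
Pressure gradient: |∂P/∂n| = 400 Pa / 253000 m = 1.58×10⁻³ Pa/m
Geostrophic speed: V_g = |∂P/∂n|/(fρ) = 1.58×10⁻³/(1.40×10⁻⁴ × 1.18) = 9.56 m/s
Around a low, centrifugal force acts outward with Coriolis, so pressure-gradient force balances both:
(1/ρ)|∂P/∂n| = fV + V²/R  →  V² + fR·V − fR·V_g = 0
With fR = 1.40×10⁻⁴ × 797×10³ m = 112 m/s:
V = [−fR + √((fR)² + 4 fR V_g)]/2 = [−112 + √(112² + 4×112×9.56)]/2 = 8.86 m/s
Subgeostrophic (V < V_g = 9.56 m/s), as expected around a low.
Converting: 8.86 m/s × 3.6 = 31.9 km/h

31.9 km/h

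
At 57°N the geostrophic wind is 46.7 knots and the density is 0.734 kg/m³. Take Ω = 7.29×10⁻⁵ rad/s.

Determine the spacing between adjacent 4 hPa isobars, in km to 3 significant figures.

Coriolis parameter at 57°N:
f = 2Ω sin φ = 2 × 7.29×10⁻⁵ × sin 57° = 1.22×10⁻⁴ s⁻¹
Wind speed in SI: 46.7 knots = 24.0 m/s
Geostrophic balance rearranged: |∂P/∂n| = f ρ V_g
|∂P/∂n| = 1.22×10⁻⁴ × 0.734 × 24.0 = 2.16×10⁻³ Pa/m
Isobar spacing: Δn = ΔP/|∂P/∂n| = 400 Pa / 2.16×10⁻³ Pa/m = 185507 m ≈ 186 km

186 km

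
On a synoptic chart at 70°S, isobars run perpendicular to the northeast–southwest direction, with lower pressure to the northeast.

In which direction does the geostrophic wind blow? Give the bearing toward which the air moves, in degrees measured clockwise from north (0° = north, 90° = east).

The pressure-gradient force points toward the northeast (bearing 045°).
Geostrophic balance: in the Southern Hemisphere the Coriolis force deflects motion to the left, so the geostrophic wind blows 90° to the left of the pressure-gradient force (low pressure on the right).
Rotating 045° by 90° counterclockwise gives 315° — the wind blows toward the northwest.

315°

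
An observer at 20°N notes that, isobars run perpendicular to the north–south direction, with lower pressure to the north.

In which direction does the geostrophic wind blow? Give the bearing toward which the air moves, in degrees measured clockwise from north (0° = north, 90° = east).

The pressure-gradient force points toward the north (bearing 000°).
Geostrophic balance: in the Northern Hemisphere the Coriolis force deflects motion to the right, so the geostrophic wind blows 90° to the right of the pressure-gradient force (low pressure on the left).
Rotating 000° by 90° clockwise gives 090° — the wind blows toward the east.

090°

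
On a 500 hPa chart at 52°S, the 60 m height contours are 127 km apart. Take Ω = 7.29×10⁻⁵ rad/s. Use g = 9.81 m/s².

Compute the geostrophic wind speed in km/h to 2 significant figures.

150 km/h

Coriolis parameter at 52°S:
f = 2Ω sin φ = 2 × 7.29×10⁻⁵ × sin 52° = 1.15×10⁻⁴ s⁻¹
Height gradient: |∂Z/∂n| = 60 m / 127000 m = 4.72×10⁻⁴
On a pressure surface, geostrophic balance gives V_g = (g/f)|∂Z/∂n|:
V_g = 9.81 × 4.72×10⁻⁴ / 1.15×10⁻⁴ = 40.3 m/s
Converting: 40.3 m/s × 3.6 = 150 km/h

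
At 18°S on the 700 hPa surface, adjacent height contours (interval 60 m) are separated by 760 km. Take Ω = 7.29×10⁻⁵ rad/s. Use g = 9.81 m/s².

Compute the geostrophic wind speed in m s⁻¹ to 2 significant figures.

Coriolis parameter at 18°S:
f = 2Ω sin φ = 2 × 7.29×10⁻⁵ × sin 18° = 4.51×10⁻⁵ s⁻¹
Height gradient: |∂Z/∂n| = 60 m / 760000 m = 7.89×10⁻⁵
On a pressure surface, geostrophic balance gives V_g = (g/f)|∂Z/∂n|:
V_g = 9.81 × 7.89×10⁻⁵ / 4.51×10⁻⁵ = 17.2 m/s

17 m s⁻¹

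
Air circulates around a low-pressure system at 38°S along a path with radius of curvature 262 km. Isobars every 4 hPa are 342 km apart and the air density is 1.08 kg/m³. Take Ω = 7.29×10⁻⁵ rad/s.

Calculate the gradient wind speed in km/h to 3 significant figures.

Coriolis parameter at 38°S:
f = 2Ω sin φ = 2 × 7.29×10⁻⁵ × sin 38° = 8.98×10⁻⁵ s⁻¹
Pressure gradient: |∂P/∂n| = 400 Pa / 342000 m = 1.17×10⁻³ Pa/m
Geostrophic speed: V_g = |∂P/∂n|/(fρ) = 1.17×10⁻³/(8.98×10⁻⁵ × 1.08) = 12.1 m/s
Around a low, centrifugal force acts outward with Coriolis, so pressure-gradient force balances both:
(1/ρ)|∂P/∂n| = fV + V²/R  →  V² + fR·V − fR·V_g = 0
With fR = 8.98×10⁻⁵ × 262×10³ m = 23.5 m/s:
V = [−fR + √((fR)² + 4 fR V_g)]/2 = [−23.5 + √(23.5² + 4×23.5×12.1)]/2 = 8.78 m/s
Subgeostrophic (V < V_g = 12.1 m/s), as expected around a low.
Converting: 8.78 m/s × 3.6 = 31.6 km/h

31.6 km/h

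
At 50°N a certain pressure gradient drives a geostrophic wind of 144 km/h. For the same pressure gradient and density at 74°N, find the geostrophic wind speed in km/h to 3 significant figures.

115 km/h

With the same pressure gradient and density, V_g ∝ 1/f ∝ 1/sin φ.
V₂ = V₁ · sin φ₁ / sin φ₂ = 144 × sin 50° / sin 74°
V₂ = 144 × 0.7660/0.9613 = 115 km/h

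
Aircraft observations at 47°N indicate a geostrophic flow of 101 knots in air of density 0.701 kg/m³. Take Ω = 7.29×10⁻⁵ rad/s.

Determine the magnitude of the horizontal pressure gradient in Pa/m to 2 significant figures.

3.9×10⁻³ Pa/m

Coriolis parameter at 47°N:
f = 2Ω sin φ = 2 × 7.29×10⁻⁵ × sin 47° = 1.07×10⁻⁴ s⁻¹
Wind speed in SI: 101 knots = 52.0 m/s
Geostrophic balance rearranged: |∂P/∂n| = f ρ V_g
|∂P/∂n| = 1.07×10⁻⁴ × 0.701 × 52.0 = 3.88×10⁻³ Pa/m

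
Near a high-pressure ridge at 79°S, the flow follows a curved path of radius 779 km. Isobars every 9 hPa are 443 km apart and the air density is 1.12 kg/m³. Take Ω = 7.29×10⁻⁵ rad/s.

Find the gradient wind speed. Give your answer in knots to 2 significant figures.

28 knots

Coriolis parameter at 79°S:
f = 2Ω sin φ = 2 × 7.29×10⁻⁵ × sin 79° = 1.43×10⁻⁴ s⁻¹
Pressure gradient: |∂P/∂n| = 900 Pa / 443000 m = 2.03×10⁻³ Pa/m
Geostrophic speed: V_g = |∂P/∂n|/(fρ) = 2.03×10⁻³/(1.43×10⁻⁴ × 1.12) = 12.7 m/s
Around a high, pressure-gradient force acts outward with centrifugal, so Coriolis balances both:
fV = (1/ρ)|∂P/∂n| + V²/R  →  V² − fR·V + fR·V_g = 0
With fR = 1.43×10⁻⁴ × 779×10³ m = 111 m/s:
V = [fR − √((fR)² − 4 fR V_g)]/2 = [111 − √(111² − 4×111×12.7)]/2 = 14.6 m/s
Supergeostrophic (V > V_g = 12.7 m/s), as expected around a high.
Converting: 14.6 m/s × 1.944 = 28 knots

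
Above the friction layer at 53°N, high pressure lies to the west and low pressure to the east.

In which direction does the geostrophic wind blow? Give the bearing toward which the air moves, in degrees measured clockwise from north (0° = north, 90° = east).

180°

The pressure-gradient force points toward the east (bearing 090°).
Geostrophic balance: in the Northern Hemisphere the Coriolis force deflects motion to the right, so the geostrophic wind blows 90° to the right of the pressure-gradient force (low pressure on the left).
Rotating 090° by 90° clockwise gives 180° — the wind blows toward the south.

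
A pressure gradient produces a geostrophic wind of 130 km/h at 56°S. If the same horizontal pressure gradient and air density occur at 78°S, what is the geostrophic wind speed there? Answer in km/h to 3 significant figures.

110 km/h

With the same pressure gradient and density, V_g ∝ 1/f ∝ 1/sin φ.
V₂ = V₁ · sin φ₁ / sin φ₂ = 130 × sin 56° / sin 78°
V₂ = 130 × 0.8290/0.9781 = 110 km/h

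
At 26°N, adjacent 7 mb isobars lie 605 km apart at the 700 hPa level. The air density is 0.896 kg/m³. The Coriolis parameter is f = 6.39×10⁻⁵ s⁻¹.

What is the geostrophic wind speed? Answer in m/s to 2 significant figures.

Pressure gradient: |∂P/∂n| = 700 Pa / 605000 m = 1.16×10⁻³ Pa/m
Geostrophic balance (pressure-gradient force = Coriolis force):
V_g = (1/(fρ)) |∂P/∂n| = 1.16×10⁻³ / (6.39×10⁻⁵ × 0.896) = 20.2 m/s

20 m/s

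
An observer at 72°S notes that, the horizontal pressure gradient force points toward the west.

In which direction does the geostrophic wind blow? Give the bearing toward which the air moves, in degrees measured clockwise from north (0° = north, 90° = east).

180°

The pressure-gradient force points toward the west (bearing 270°).
Geostrophic balance: in the Southern Hemisphere the Coriolis force deflects motion to the left, so the geostrophic wind blows 90° to the left of the pressure-gradient force (low pressure on the right).
Rotating 270° by 90° counterclockwise gives 180° — the wind blows toward the south.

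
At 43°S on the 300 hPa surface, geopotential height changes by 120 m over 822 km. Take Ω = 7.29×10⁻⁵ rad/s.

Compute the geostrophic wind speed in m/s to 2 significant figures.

Coriolis parameter at 43°S:
f = 2Ω sin φ = 2 × 7.29×10⁻⁵ × sin 43° = 9.94×10⁻⁵ s⁻¹
Height gradient: |∂Z/∂n| = 120 m / 822000 m = 1.46×10⁻⁴
On a pressure surface, geostrophic balance gives V_g = (g/f)|∂Z/∂n|:
V_g = 9.81 × 1.46×10⁻⁴ / 9.94×10⁻⁵ = 14.4 m/s

14 m/s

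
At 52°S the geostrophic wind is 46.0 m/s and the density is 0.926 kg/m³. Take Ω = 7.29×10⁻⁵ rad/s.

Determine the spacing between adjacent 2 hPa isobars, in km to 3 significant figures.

Coriolis parameter at 52°S:
f = 2Ω sin φ = 2 × 7.29×10⁻⁵ × sin 52° = 1.15×10⁻⁴ s⁻¹
Geostrophic balance rearranged: |∂P/∂n| = f ρ V_g
|∂P/∂n| = 1.15×10⁻⁴ × 0.926 × 46.0 = 4.89×10⁻³ Pa/m
Isobar spacing: Δn = ΔP/|∂P/∂n| = 200 Pa / 4.89×10⁻³ Pa/m = 40867 m ≈ 40.9 km

40.9 km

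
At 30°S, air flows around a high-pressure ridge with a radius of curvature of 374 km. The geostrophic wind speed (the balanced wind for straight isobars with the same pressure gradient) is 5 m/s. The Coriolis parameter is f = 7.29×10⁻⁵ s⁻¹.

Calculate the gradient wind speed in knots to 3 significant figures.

Around a high, pressure-gradient force acts outward with centrifugal, so Coriolis balances both:
fV = (1/ρ)|∂P/∂n| + V²/R  →  V² − fR·V + fR·V_g = 0
With fR = 7.29×10⁻⁵ × 374×10³ m = 27.3 m/s:
V = [fR − √((fR)² − 4 fR V_g)]/2 = [27.3 − √(27.3² − 4×27.3×5)]/2 = 6.6 m/s
Supergeostrophic (V > V_g = 5 m/s), as expected around a high.
Converting: 6.6 m/s × 1.944 = 12.8 knots

12.8 knots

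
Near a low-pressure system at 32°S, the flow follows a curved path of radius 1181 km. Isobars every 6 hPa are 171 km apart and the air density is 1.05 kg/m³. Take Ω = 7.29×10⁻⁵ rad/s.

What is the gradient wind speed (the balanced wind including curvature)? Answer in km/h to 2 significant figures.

120 km/h

Coriolis parameter at 32°S:
f = 2Ω sin φ = 2 × 7.29×10⁻⁵ × sin 32° = 7.73×10⁻⁵ s⁻¹
Pressure gradient: |∂P/∂n| = 600 Pa / 171000 m = 3.51×10⁻³ Pa/m
Geostrophic speed: V_g = |∂P/∂n|/(fρ) = 3.51×10⁻³/(7.73×10⁻⁵ × 1.05) = 43.3 m/s
Around a low, centrifugal force acts outward with Coriolis, so pressure-gradient force balances both:
(1/ρ)|∂P/∂n| = fV + V²/R  →  V² + fR·V − fR·V_g = 0
With fR = 7.73×10⁻⁵ × 1181×10³ m = 91.2 m/s:
V = [−fR + √((fR)² + 4 fR V_g)]/2 = [−91.2 + √(91.2² + 4×91.2×43.3)]/2 = 32 m/s
Subgeostrophic (V < V_g = 43.3 m/s), as expected around a low.
Converting: 32 m/s × 3.6 = 120 km/h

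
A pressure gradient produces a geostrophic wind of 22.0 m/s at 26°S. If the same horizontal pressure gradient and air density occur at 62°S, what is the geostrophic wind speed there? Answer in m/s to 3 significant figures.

10.9 m/s

With the same pressure gradient and density, V_g ∝ 1/f ∝ 1/sin φ.
V₂ = V₁ · sin φ₁ / sin φ₂ = 22.0 × sin 26° / sin 62°
V₂ = 22.0 × 0.4384/0.8829 = 10.9 m/s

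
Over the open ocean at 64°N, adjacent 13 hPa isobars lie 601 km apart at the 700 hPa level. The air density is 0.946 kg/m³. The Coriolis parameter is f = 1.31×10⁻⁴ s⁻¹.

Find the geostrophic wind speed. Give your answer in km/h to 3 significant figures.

Pressure gradient: |∂P/∂n| = 1300 Pa / 601000 m = 2.16×10⁻³ Pa/m
Geostrophic balance (pressure-gradient force = Coriolis force):
V_g = (1/(fρ)) |∂P/∂n| = 2.16×10⁻³ / (1.31×10⁻⁴ × 0.946) = 17.5 m/s
Converting: 17.5 m/s × 3.6 = 62.8 km/h

62.8 km/h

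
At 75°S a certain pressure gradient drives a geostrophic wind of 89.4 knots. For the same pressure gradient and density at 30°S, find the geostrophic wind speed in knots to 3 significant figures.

173 knots

With the same pressure gradient and density, V_g ∝ 1/f ∝ 1/sin φ.
V₂ = V₁ · sin φ₁ / sin φ₂ = 89.4 × sin 75° / sin 30°
V₂ = 89.4 × 0.9659/0.5000 = 173 knots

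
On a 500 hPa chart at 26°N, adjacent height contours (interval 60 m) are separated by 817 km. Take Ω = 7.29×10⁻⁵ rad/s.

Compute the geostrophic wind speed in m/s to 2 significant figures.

Coriolis parameter at 26°N:
f = 2Ω sin φ = 2 × 7.29×10⁻⁵ × sin 26° = 6.39×10⁻⁵ s⁻¹
Height gradient: |∂Z/∂n| = 60 m / 817000 m = 7.34×10⁻⁵
On a pressure surface, geostrophic balance gives V_g = (g/f)|∂Z/∂n|:
V_g = 9.81 × 7.34×10⁻⁵ / 6.39×10⁻⁵ = 11.3 m/s

11 m/s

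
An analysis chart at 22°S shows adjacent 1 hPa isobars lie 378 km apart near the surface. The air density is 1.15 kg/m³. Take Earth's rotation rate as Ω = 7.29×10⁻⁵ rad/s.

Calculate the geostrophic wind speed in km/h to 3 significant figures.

15.2 km/h

Coriolis parameter at 22°S:
f = 2Ω sin φ = 2 × 7.29×10⁻⁵ × sin 22° = 5.46×10⁻⁵ s⁻¹
Pressure gradient: |∂P/∂n| = 100 Pa / 378000 m = 2.65×10⁻⁴ Pa/m
Geostrophic balance (pressure-gradient force = Coriolis force):
V_g = (1/(fρ)) |∂P/∂n| = 2.65×10⁻⁴ / (5.46×10⁻⁵ × 1.15) = 4.21 m/s
Converting: 4.21 m/s × 3.6 = 15.2 km/h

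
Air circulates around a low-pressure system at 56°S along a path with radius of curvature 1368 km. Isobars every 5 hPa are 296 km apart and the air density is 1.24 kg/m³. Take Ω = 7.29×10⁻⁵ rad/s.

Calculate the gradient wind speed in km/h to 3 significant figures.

Coriolis parameter at 56°S:
f = 2Ω sin φ = 2 × 7.29×10⁻⁵ × sin 56° = 1.21×10⁻⁴ s⁻¹
Pressure gradient: |∂P/∂n| = 500 Pa / 296000 m = 1.69×10⁻³ Pa/m
Geostrophic speed: V_g = |∂P/∂n|/(fρ) = 1.69×10⁻³/(1.21×10⁻⁴ × 1.24) = 11.3 m/s
Around a low, centrifugal force acts outward with Coriolis, so pressure-gradient force balances both:
(1/ρ)|∂P/∂n| = fV + V²/R  →  V² + fR·V − fR·V_g = 0
With fR = 1.21×10⁻⁴ × 1368×10³ m = 165 m/s:
V = [−fR + √((fR)² + 4 fR V_g)]/2 = [−165 + √(165² + 4×165×11.3)]/2 = 10.6 m/s
Subgeostrophic (V < V_g = 11.3 m/s), as expected around a low.
Converting: 10.6 m/s × 3.6 = 38.1 km/h

38.1 km/h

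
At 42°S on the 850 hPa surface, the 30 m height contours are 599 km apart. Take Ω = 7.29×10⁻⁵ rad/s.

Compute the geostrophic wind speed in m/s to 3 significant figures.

Coriolis parameter at 42°S:
f = 2Ω sin φ = 2 × 7.29×10⁻⁵ × sin 42° = 9.76×10⁻⁵ s⁻¹
Height gradient: |∂Z/∂n| = 30 m / 599000 m = 5.01×10⁻⁵
On a pressure surface, geostrophic balance gives V_g = (g/f)|∂Z/∂n|:
V_g = 9.81 × 5.01×10⁻⁵ / 9.76×10⁻⁵ = 5.04 m/s

5.04 m/s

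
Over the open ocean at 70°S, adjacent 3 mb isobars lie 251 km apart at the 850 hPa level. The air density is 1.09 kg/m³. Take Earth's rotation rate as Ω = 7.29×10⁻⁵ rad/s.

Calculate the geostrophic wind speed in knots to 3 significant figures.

Coriolis parameter at 70°S:
f = 2Ω sin φ = 2 × 7.29×10⁻⁵ × sin 70° = 1.37×10⁻⁴ s⁻¹
Pressure gradient: |∂P/∂n| = 300 Pa / 251000 m = 1.20×10⁻³ Pa/m
Geostrophic balance (pressure-gradient force = Coriolis force):
V_g = (1/(fρ)) |∂P/∂n| = 1.20×10⁻³ / (1.37×10⁻⁴ × 1.09) = 8.00 m/s
Converting: 8.00 m/s × 1.944 = 15.6 knots

15.6 knots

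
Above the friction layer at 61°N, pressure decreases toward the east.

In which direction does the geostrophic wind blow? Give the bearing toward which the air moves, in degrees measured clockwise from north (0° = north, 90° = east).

The pressure-gradient force points toward the east (bearing 090°).
Geostrophic balance: in the Northern Hemisphere the Coriolis force deflects motion to the right, so the geostrophic wind blows 90° to the right of the pressure-gradient force (low pressure on the left).
Rotating 090° by 90° clockwise gives 180° — the wind blows toward the south.

180°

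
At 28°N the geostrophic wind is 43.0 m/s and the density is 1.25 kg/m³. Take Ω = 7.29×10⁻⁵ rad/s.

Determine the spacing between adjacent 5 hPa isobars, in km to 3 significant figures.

136 km

Coriolis parameter at 28°N:
f = 2Ω sin φ = 2 × 7.29×10⁻⁵ × sin 28° = 6.84×10⁻⁵ s⁻¹
Geostrophic balance rearranged: |∂P/∂n| = f ρ V_g
|∂P/∂n| = 6.84×10⁻⁵ × 1.25 × 43.0 = 3.68×10⁻³ Pa/m
Isobar spacing: Δn = ΔP/|∂P/∂n| = 500 Pa / 3.68×10⁻³ Pa/m = 135902 m ≈ 136 km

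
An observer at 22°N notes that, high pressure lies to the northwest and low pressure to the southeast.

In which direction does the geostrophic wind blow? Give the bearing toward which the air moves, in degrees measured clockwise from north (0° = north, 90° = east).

225°

The pressure-gradient force points toward the southeast (bearing 135°).
Geostrophic balance: in the Northern Hemisphere the Coriolis force deflects motion to the right, so the geostrophic wind blows 90° to the right of the pressure-gradient force (low pressure on the left).
Rotating 135° by 90° clockwise gives 225° — the wind blows toward the southwest.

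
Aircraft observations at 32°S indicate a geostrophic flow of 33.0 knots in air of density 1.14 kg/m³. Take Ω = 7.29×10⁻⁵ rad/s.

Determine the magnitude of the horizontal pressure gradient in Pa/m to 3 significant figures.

Coriolis parameter at 32°S:
f = 2Ω sin φ = 2 × 7.29×10⁻⁵ × sin 32° = 7.73×10⁻⁵ s⁻¹
Wind speed in SI: 33.0 knots = 17.0 m/s
Geostrophic balance rearranged: |∂P/∂n| = f ρ V_g
|∂P/∂n| = 7.73×10⁻⁵ × 1.14 × 17.0 = 1.50×10⁻³ Pa/m

1.50×10⁻³ Pa/m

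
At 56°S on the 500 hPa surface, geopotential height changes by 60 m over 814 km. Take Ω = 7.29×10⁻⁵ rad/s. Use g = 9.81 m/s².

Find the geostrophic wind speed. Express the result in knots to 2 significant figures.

12 knots

Coriolis parameter at 56°S:
f = 2Ω sin φ = 2 × 7.29×10⁻⁵ × sin 56° = 1.21×10⁻⁴ s⁻¹
Height gradient: |∂Z/∂n| = 60 m / 814000 m = 7.37×10⁻⁵
On a pressure surface, geostrophic balance gives V_g = (g/f)|∂Z/∂n|:
V_g = 9.81 × 7.37×10⁻⁵ / 1.21×10⁻⁴ = 5.98 m/s
Converting: 5.98 m/s × 1.944 = 12 knots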